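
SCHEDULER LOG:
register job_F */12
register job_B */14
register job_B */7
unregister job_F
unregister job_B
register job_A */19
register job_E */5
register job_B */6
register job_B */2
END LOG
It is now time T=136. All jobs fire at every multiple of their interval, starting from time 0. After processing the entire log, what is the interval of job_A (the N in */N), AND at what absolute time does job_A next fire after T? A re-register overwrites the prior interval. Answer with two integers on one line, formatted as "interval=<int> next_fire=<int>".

Op 1: register job_F */12 -> active={job_F:*/12}
Op 2: register job_B */14 -> active={job_B:*/14, job_F:*/12}
Op 3: register job_B */7 -> active={job_B:*/7, job_F:*/12}
Op 4: unregister job_F -> active={job_B:*/7}
Op 5: unregister job_B -> active={}
Op 6: register job_A */19 -> active={job_A:*/19}
Op 7: register job_E */5 -> active={job_A:*/19, job_E:*/5}
Op 8: register job_B */6 -> active={job_A:*/19, job_B:*/6, job_E:*/5}
Op 9: register job_B */2 -> active={job_A:*/19, job_B:*/2, job_E:*/5}
Final interval of job_A = 19
Next fire of job_A after T=136: (136//19+1)*19 = 152

Answer: interval=19 next_fire=152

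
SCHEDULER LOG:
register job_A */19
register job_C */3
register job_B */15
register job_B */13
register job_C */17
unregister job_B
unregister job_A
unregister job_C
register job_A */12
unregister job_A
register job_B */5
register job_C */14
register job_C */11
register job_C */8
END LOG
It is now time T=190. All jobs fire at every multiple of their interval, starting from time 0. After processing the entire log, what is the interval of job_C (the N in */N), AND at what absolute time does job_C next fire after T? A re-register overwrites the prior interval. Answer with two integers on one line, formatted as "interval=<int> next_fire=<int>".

Op 1: register job_A */19 -> active={job_A:*/19}
Op 2: register job_C */3 -> active={job_A:*/19, job_C:*/3}
Op 3: register job_B */15 -> active={job_A:*/19, job_B:*/15, job_C:*/3}
Op 4: register job_B */13 -> active={job_A:*/19, job_B:*/13, job_C:*/3}
Op 5: register job_C */17 -> active={job_A:*/19, job_B:*/13, job_C:*/17}
Op 6: unregister job_B -> active={job_A:*/19, job_C:*/17}
Op 7: unregister job_A -> active={job_C:*/17}
Op 8: unregister job_C -> active={}
Op 9: register job_A */12 -> active={job_A:*/12}
Op 10: unregister job_A -> active={}
Op 11: register job_B */5 -> active={job_B:*/5}
Op 12: register job_C */14 -> active={job_B:*/5, job_C:*/14}
Op 13: register job_C */11 -> active={job_B:*/5, job_C:*/11}
Op 14: register job_C */8 -> active={job_B:*/5, job_C:*/8}
Final interval of job_C = 8
Next fire of job_C after T=190: (190//8+1)*8 = 192

Answer: interval=8 next_fire=192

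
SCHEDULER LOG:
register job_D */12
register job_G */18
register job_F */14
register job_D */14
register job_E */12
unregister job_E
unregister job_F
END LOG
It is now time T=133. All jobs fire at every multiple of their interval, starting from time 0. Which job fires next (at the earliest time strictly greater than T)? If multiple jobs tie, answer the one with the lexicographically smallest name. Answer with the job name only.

Answer: job_D

Derivation:
Op 1: register job_D */12 -> active={job_D:*/12}
Op 2: register job_G */18 -> active={job_D:*/12, job_G:*/18}
Op 3: register job_F */14 -> active={job_D:*/12, job_F:*/14, job_G:*/18}
Op 4: register job_D */14 -> active={job_D:*/14, job_F:*/14, job_G:*/18}
Op 5: register job_E */12 -> active={job_D:*/14, job_E:*/12, job_F:*/14, job_G:*/18}
Op 6: unregister job_E -> active={job_D:*/14, job_F:*/14, job_G:*/18}
Op 7: unregister job_F -> active={job_D:*/14, job_G:*/18}
  job_D: interval 14, next fire after T=133 is 140
  job_G: interval 18, next fire after T=133 is 144
Earliest = 140, winner (lex tiebreak) = job_D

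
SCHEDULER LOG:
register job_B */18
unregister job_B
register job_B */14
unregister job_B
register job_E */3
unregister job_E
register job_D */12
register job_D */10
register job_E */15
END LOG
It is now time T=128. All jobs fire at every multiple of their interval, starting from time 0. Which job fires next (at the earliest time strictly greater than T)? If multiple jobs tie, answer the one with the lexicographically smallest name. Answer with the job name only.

Op 1: register job_B */18 -> active={job_B:*/18}
Op 2: unregister job_B -> active={}
Op 3: register job_B */14 -> active={job_B:*/14}
Op 4: unregister job_B -> active={}
Op 5: register job_E */3 -> active={job_E:*/3}
Op 6: unregister job_E -> active={}
Op 7: register job_D */12 -> active={job_D:*/12}
Op 8: register job_D */10 -> active={job_D:*/10}
Op 9: register job_E */15 -> active={job_D:*/10, job_E:*/15}
  job_D: interval 10, next fire after T=128 is 130
  job_E: interval 15, next fire after T=128 is 135
Earliest = 130, winner (lex tiebreak) = job_D

Answer: job_D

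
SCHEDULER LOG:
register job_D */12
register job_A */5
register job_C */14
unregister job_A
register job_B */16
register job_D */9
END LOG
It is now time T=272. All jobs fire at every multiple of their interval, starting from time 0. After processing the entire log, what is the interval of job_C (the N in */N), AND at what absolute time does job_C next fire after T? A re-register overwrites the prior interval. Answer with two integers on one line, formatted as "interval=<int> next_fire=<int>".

Op 1: register job_D */12 -> active={job_D:*/12}
Op 2: register job_A */5 -> active={job_A:*/5, job_D:*/12}
Op 3: register job_C */14 -> active={job_A:*/5, job_C:*/14, job_D:*/12}
Op 4: unregister job_A -> active={job_C:*/14, job_D:*/12}
Op 5: register job_B */16 -> active={job_B:*/16, job_C:*/14, job_D:*/12}
Op 6: register job_D */9 -> active={job_B:*/16, job_C:*/14, job_D:*/9}
Final interval of job_C = 14
Next fire of job_C after T=272: (272//14+1)*14 = 280

Answer: interval=14 next_fire=280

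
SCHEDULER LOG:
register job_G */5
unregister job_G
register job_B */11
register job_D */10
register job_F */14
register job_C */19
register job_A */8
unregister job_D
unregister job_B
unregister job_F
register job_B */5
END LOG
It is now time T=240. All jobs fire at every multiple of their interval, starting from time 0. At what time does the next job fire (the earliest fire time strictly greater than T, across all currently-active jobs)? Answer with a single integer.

Op 1: register job_G */5 -> active={job_G:*/5}
Op 2: unregister job_G -> active={}
Op 3: register job_B */11 -> active={job_B:*/11}
Op 4: register job_D */10 -> active={job_B:*/11, job_D:*/10}
Op 5: register job_F */14 -> active={job_B:*/11, job_D:*/10, job_F:*/14}
Op 6: register job_C */19 -> active={job_B:*/11, job_C:*/19, job_D:*/10, job_F:*/14}
Op 7: register job_A */8 -> active={job_A:*/8, job_B:*/11, job_C:*/19, job_D:*/10, job_F:*/14}
Op 8: unregister job_D -> active={job_A:*/8, job_B:*/11, job_C:*/19, job_F:*/14}
Op 9: unregister job_B -> active={job_A:*/8, job_C:*/19, job_F:*/14}
Op 10: unregister job_F -> active={job_A:*/8, job_C:*/19}
Op 11: register job_B */5 -> active={job_A:*/8, job_B:*/5, job_C:*/19}
  job_A: interval 8, next fire after T=240 is 248
  job_B: interval 5, next fire after T=240 is 245
  job_C: interval 19, next fire after T=240 is 247
Earliest fire time = 245 (job job_B)

Answer: 245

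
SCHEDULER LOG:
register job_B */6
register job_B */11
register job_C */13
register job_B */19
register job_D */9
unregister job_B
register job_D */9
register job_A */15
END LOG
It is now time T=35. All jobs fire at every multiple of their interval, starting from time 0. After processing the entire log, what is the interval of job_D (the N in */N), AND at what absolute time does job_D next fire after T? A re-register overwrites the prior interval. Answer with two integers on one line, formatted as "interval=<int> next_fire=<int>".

Answer: interval=9 next_fire=36

Derivation:
Op 1: register job_B */6 -> active={job_B:*/6}
Op 2: register job_B */11 -> active={job_B:*/11}
Op 3: register job_C */13 -> active={job_B:*/11, job_C:*/13}
Op 4: register job_B */19 -> active={job_B:*/19, job_C:*/13}
Op 5: register job_D */9 -> active={job_B:*/19, job_C:*/13, job_D:*/9}
Op 6: unregister job_B -> active={job_C:*/13, job_D:*/9}
Op 7: register job_D */9 -> active={job_C:*/13, job_D:*/9}
Op 8: register job_A */15 -> active={job_A:*/15, job_C:*/13, job_D:*/9}
Final interval of job_D = 9
Next fire of job_D after T=35: (35//9+1)*9 = 36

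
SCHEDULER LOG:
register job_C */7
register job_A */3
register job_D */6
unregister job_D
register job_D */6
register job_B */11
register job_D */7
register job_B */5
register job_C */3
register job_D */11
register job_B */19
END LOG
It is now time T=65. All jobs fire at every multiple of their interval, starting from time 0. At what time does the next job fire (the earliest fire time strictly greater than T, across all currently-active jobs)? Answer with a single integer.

Answer: 66

Derivation:
Op 1: register job_C */7 -> active={job_C:*/7}
Op 2: register job_A */3 -> active={job_A:*/3, job_C:*/7}
Op 3: register job_D */6 -> active={job_A:*/3, job_C:*/7, job_D:*/6}
Op 4: unregister job_D -> active={job_A:*/3, job_C:*/7}
Op 5: register job_D */6 -> active={job_A:*/3, job_C:*/7, job_D:*/6}
Op 6: register job_B */11 -> active={job_A:*/3, job_B:*/11, job_C:*/7, job_D:*/6}
Op 7: register job_D */7 -> active={job_A:*/3, job_B:*/11, job_C:*/7, job_D:*/7}
Op 8: register job_B */5 -> active={job_A:*/3, job_B:*/5, job_C:*/7, job_D:*/7}
Op 9: register job_C */3 -> active={job_A:*/3, job_B:*/5, job_C:*/3, job_D:*/7}
Op 10: register job_D */11 -> active={job_A:*/3, job_B:*/5, job_C:*/3, job_D:*/11}
Op 11: register job_B */19 -> active={job_A:*/3, job_B:*/19, job_C:*/3, job_D:*/11}
  job_A: interval 3, next fire after T=65 is 66
  job_B: interval 19, next fire after T=65 is 76
  job_C: interval 3, next fire after T=65 is 66
  job_D: interval 11, next fire after T=65 is 66
Earliest fire time = 66 (job job_A)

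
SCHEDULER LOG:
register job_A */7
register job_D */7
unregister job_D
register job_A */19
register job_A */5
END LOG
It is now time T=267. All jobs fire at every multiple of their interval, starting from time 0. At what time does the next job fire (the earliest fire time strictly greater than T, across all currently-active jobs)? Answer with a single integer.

Op 1: register job_A */7 -> active={job_A:*/7}
Op 2: register job_D */7 -> active={job_A:*/7, job_D:*/7}
Op 3: unregister job_D -> active={job_A:*/7}
Op 4: register job_A */19 -> active={job_A:*/19}
Op 5: register job_A */5 -> active={job_A:*/5}
  job_A: interval 5, next fire after T=267 is 270
Earliest fire time = 270 (job job_A)

Answer: 270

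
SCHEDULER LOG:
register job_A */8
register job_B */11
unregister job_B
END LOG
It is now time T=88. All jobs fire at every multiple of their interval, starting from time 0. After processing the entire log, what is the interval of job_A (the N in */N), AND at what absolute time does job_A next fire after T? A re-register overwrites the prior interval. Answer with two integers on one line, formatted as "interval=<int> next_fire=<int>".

Answer: interval=8 next_fire=96

Derivation:
Op 1: register job_A */8 -> active={job_A:*/8}
Op 2: register job_B */11 -> active={job_A:*/8, job_B:*/11}
Op 3: unregister job_B -> active={job_A:*/8}
Final interval of job_A = 8
Next fire of job_A after T=88: (88//8+1)*8 = 96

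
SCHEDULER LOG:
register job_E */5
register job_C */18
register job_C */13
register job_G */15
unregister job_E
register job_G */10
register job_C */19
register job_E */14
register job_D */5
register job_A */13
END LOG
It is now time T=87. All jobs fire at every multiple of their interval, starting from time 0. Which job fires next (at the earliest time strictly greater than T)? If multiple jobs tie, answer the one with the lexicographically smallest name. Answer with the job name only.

Op 1: register job_E */5 -> active={job_E:*/5}
Op 2: register job_C */18 -> active={job_C:*/18, job_E:*/5}
Op 3: register job_C */13 -> active={job_C:*/13, job_E:*/5}
Op 4: register job_G */15 -> active={job_C:*/13, job_E:*/5, job_G:*/15}
Op 5: unregister job_E -> active={job_C:*/13, job_G:*/15}
Op 6: register job_G */10 -> active={job_C:*/13, job_G:*/10}
Op 7: register job_C */19 -> active={job_C:*/19, job_G:*/10}
Op 8: register job_E */14 -> active={job_C:*/19, job_E:*/14, job_G:*/10}
Op 9: register job_D */5 -> active={job_C:*/19, job_D:*/5, job_E:*/14, job_G:*/10}
Op 10: register job_A */13 -> active={job_A:*/13, job_C:*/19, job_D:*/5, job_E:*/14, job_G:*/10}
  job_A: interval 13, next fire after T=87 is 91
  job_C: interval 19, next fire after T=87 is 95
  job_D: interval 5, next fire after T=87 is 90
  job_E: interval 14, next fire after T=87 is 98
  job_G: interval 10, next fire after T=87 is 90
Earliest = 90, winner (lex tiebreak) = job_D

Answer: job_D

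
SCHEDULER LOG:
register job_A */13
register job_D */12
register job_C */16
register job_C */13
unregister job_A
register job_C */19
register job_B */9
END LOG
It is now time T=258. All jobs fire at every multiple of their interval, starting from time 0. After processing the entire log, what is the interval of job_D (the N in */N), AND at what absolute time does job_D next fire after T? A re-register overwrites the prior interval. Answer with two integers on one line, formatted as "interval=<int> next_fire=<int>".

Op 1: register job_A */13 -> active={job_A:*/13}
Op 2: register job_D */12 -> active={job_A:*/13, job_D:*/12}
Op 3: register job_C */16 -> active={job_A:*/13, job_C:*/16, job_D:*/12}
Op 4: register job_C */13 -> active={job_A:*/13, job_C:*/13, job_D:*/12}
Op 5: unregister job_A -> active={job_C:*/13, job_D:*/12}
Op 6: register job_C */19 -> active={job_C:*/19, job_D:*/12}
Op 7: register job_B */9 -> active={job_B:*/9, job_C:*/19, job_D:*/12}
Final interval of job_D = 12
Next fire of job_D after T=258: (258//12+1)*12 = 264

Answer: interval=12 next_fire=264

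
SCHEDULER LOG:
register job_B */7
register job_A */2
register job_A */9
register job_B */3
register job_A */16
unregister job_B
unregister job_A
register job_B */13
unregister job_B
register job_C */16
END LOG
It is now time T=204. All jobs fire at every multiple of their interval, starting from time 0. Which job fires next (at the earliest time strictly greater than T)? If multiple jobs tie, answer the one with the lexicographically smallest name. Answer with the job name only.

Op 1: register job_B */7 -> active={job_B:*/7}
Op 2: register job_A */2 -> active={job_A:*/2, job_B:*/7}
Op 3: register job_A */9 -> active={job_A:*/9, job_B:*/7}
Op 4: register job_B */3 -> active={job_A:*/9, job_B:*/3}
Op 5: register job_A */16 -> active={job_A:*/16, job_B:*/3}
Op 6: unregister job_B -> active={job_A:*/16}
Op 7: unregister job_A -> active={}
Op 8: register job_B */13 -> active={job_B:*/13}
Op 9: unregister job_B -> active={}
Op 10: register job_C */16 -> active={job_C:*/16}
  job_C: interval 16, next fire after T=204 is 208
Earliest = 208, winner (lex tiebreak) = job_C

Answer: job_C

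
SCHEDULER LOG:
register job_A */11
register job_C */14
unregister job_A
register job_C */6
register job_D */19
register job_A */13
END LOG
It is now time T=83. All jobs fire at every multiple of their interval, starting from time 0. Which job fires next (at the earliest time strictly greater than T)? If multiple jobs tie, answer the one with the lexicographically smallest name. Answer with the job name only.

Answer: job_C

Derivation:
Op 1: register job_A */11 -> active={job_A:*/11}
Op 2: register job_C */14 -> active={job_A:*/11, job_C:*/14}
Op 3: unregister job_A -> active={job_C:*/14}
Op 4: register job_C */6 -> active={job_C:*/6}
Op 5: register job_D */19 -> active={job_C:*/6, job_D:*/19}
Op 6: register job_A */13 -> active={job_A:*/13, job_C:*/6, job_D:*/19}
  job_A: interval 13, next fire after T=83 is 91
  job_C: interval 6, next fire after T=83 is 84
  job_D: interval 19, next fire after T=83 is 95
Earliest = 84, winner (lex tiebreak) = job_C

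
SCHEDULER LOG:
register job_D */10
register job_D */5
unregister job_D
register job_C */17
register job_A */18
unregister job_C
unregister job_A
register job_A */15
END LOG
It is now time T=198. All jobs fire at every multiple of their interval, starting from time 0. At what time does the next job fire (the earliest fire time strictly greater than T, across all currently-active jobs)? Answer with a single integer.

Answer: 210

Derivation:
Op 1: register job_D */10 -> active={job_D:*/10}
Op 2: register job_D */5 -> active={job_D:*/5}
Op 3: unregister job_D -> active={}
Op 4: register job_C */17 -> active={job_C:*/17}
Op 5: register job_A */18 -> active={job_A:*/18, job_C:*/17}
Op 6: unregister job_C -> active={job_A:*/18}
Op 7: unregister job_A -> active={}
Op 8: register job_A */15 -> active={job_A:*/15}
  job_A: interval 15, next fire after T=198 is 210
Earliest fire time = 210 (job job_A)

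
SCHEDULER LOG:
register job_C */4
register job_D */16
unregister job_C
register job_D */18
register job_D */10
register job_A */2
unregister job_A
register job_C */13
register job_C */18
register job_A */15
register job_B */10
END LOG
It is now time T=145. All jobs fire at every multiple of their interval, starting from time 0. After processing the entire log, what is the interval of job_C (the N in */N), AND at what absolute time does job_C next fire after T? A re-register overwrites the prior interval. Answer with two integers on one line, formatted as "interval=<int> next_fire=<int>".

Op 1: register job_C */4 -> active={job_C:*/4}
Op 2: register job_D */16 -> active={job_C:*/4, job_D:*/16}
Op 3: unregister job_C -> active={job_D:*/16}
Op 4: register job_D */18 -> active={job_D:*/18}
Op 5: register job_D */10 -> active={job_D:*/10}
Op 6: register job_A */2 -> active={job_A:*/2, job_D:*/10}
Op 7: unregister job_A -> active={job_D:*/10}
Op 8: register job_C */13 -> active={job_C:*/13, job_D:*/10}
Op 9: register job_C */18 -> active={job_C:*/18, job_D:*/10}
Op 10: register job_A */15 -> active={job_A:*/15, job_C:*/18, job_D:*/10}
Op 11: register job_B */10 -> active={job_A:*/15, job_B:*/10, job_C:*/18, job_D:*/10}
Final interval of job_C = 18
Next fire of job_C after T=145: (145//18+1)*18 = 162

Answer: interval=18 next_fire=162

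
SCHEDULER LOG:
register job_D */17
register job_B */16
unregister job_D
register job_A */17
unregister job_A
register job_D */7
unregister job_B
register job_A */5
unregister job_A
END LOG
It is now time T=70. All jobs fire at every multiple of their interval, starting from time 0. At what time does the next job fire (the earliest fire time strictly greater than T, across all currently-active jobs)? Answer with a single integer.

Answer: 77

Derivation:
Op 1: register job_D */17 -> active={job_D:*/17}
Op 2: register job_B */16 -> active={job_B:*/16, job_D:*/17}
Op 3: unregister job_D -> active={job_B:*/16}
Op 4: register job_A */17 -> active={job_A:*/17, job_B:*/16}
Op 5: unregister job_A -> active={job_B:*/16}
Op 6: register job_D */7 -> active={job_B:*/16, job_D:*/7}
Op 7: unregister job_B -> active={job_D:*/7}
Op 8: register job_A */5 -> active={job_A:*/5, job_D:*/7}
Op 9: unregister job_A -> active={job_D:*/7}
  job_D: interval 7, next fire after T=70 is 77
Earliest fire time = 77 (job job_D)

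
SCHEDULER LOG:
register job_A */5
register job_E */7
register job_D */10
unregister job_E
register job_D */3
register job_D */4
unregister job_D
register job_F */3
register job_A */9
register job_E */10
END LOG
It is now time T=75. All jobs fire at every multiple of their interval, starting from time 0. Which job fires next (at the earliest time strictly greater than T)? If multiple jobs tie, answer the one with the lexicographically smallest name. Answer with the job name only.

Op 1: register job_A */5 -> active={job_A:*/5}
Op 2: register job_E */7 -> active={job_A:*/5, job_E:*/7}
Op 3: register job_D */10 -> active={job_A:*/5, job_D:*/10, job_E:*/7}
Op 4: unregister job_E -> active={job_A:*/5, job_D:*/10}
Op 5: register job_D */3 -> active={job_A:*/5, job_D:*/3}
Op 6: register job_D */4 -> active={job_A:*/5, job_D:*/4}
Op 7: unregister job_D -> active={job_A:*/5}
Op 8: register job_F */3 -> active={job_A:*/5, job_F:*/3}
Op 9: register job_A */9 -> active={job_A:*/9, job_F:*/3}
Op 10: register job_E */10 -> active={job_A:*/9, job_E:*/10, job_F:*/3}
  job_A: interval 9, next fire after T=75 is 81
  job_E: interval 10, next fire after T=75 is 80
  job_F: interval 3, next fire after T=75 is 78
Earliest = 78, winner (lex tiebreak) = job_F

Answer: job_F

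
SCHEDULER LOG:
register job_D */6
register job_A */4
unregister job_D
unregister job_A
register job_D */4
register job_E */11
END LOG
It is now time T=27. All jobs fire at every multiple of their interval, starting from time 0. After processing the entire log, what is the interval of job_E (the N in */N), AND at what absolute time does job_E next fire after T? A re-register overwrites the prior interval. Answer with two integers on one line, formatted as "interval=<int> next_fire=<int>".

Op 1: register job_D */6 -> active={job_D:*/6}
Op 2: register job_A */4 -> active={job_A:*/4, job_D:*/6}
Op 3: unregister job_D -> active={job_A:*/4}
Op 4: unregister job_A -> active={}
Op 5: register job_D */4 -> active={job_D:*/4}
Op 6: register job_E */11 -> active={job_D:*/4, job_E:*/11}
Final interval of job_E = 11
Next fire of job_E after T=27: (27//11+1)*11 = 33

Answer: interval=11 next_fire=33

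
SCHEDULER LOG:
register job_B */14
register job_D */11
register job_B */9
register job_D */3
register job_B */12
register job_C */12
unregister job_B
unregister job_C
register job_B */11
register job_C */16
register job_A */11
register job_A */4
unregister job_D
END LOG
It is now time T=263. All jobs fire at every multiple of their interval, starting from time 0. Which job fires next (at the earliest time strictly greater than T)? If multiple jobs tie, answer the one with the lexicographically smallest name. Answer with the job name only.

Op 1: register job_B */14 -> active={job_B:*/14}
Op 2: register job_D */11 -> active={job_B:*/14, job_D:*/11}
Op 3: register job_B */9 -> active={job_B:*/9, job_D:*/11}
Op 4: register job_D */3 -> active={job_B:*/9, job_D:*/3}
Op 5: register job_B */12 -> active={job_B:*/12, job_D:*/3}
Op 6: register job_C */12 -> active={job_B:*/12, job_C:*/12, job_D:*/3}
Op 7: unregister job_B -> active={job_C:*/12, job_D:*/3}
Op 8: unregister job_C -> active={job_D:*/3}
Op 9: register job_B */11 -> active={job_B:*/11, job_D:*/3}
Op 10: register job_C */16 -> active={job_B:*/11, job_C:*/16, job_D:*/3}
Op 11: register job_A */11 -> active={job_A:*/11, job_B:*/11, job_C:*/16, job_D:*/3}
Op 12: register job_A */4 -> active={job_A:*/4, job_B:*/11, job_C:*/16, job_D:*/3}
Op 13: unregister job_D -> active={job_A:*/4, job_B:*/11, job_C:*/16}
  job_A: interval 4, next fire after T=263 is 264
  job_B: interval 11, next fire after T=263 is 264
  job_C: interval 16, next fire after T=263 is 272
Earliest = 264, winner (lex tiebreak) = job_A

Answer: job_A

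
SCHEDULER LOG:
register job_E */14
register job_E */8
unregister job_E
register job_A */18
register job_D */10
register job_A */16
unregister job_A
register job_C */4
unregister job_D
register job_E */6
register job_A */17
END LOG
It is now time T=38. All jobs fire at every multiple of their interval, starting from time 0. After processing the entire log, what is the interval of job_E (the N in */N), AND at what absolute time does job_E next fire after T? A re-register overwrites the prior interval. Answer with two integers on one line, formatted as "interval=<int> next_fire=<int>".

Answer: interval=6 next_fire=42

Derivation:
Op 1: register job_E */14 -> active={job_E:*/14}
Op 2: register job_E */8 -> active={job_E:*/8}
Op 3: unregister job_E -> active={}
Op 4: register job_A */18 -> active={job_A:*/18}
Op 5: register job_D */10 -> active={job_A:*/18, job_D:*/10}
Op 6: register job_A */16 -> active={job_A:*/16, job_D:*/10}
Op 7: unregister job_A -> active={job_D:*/10}
Op 8: register job_C */4 -> active={job_C:*/4, job_D:*/10}
Op 9: unregister job_D -> active={job_C:*/4}
Op 10: register job_E */6 -> active={job_C:*/4, job_E:*/6}
Op 11: register job_A */17 -> active={job_A:*/17, job_C:*/4, job_E:*/6}
Final interval of job_E = 6
Next fire of job_E after T=38: (38//6+1)*6 = 42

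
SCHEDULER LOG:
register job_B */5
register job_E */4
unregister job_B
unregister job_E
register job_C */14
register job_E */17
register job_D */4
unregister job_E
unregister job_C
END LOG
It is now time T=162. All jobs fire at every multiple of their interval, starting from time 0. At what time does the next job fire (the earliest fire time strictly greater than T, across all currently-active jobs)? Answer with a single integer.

Op 1: register job_B */5 -> active={job_B:*/5}
Op 2: register job_E */4 -> active={job_B:*/5, job_E:*/4}
Op 3: unregister job_B -> active={job_E:*/4}
Op 4: unregister job_E -> active={}
Op 5: register job_C */14 -> active={job_C:*/14}
Op 6: register job_E */17 -> active={job_C:*/14, job_E:*/17}
Op 7: register job_D */4 -> active={job_C:*/14, job_D:*/4, job_E:*/17}
Op 8: unregister job_E -> active={job_C:*/14, job_D:*/4}
Op 9: unregister job_C -> active={job_D:*/4}
  job_D: interval 4, next fire after T=162 is 164
Earliest fire time = 164 (job job_D)

Answer: 164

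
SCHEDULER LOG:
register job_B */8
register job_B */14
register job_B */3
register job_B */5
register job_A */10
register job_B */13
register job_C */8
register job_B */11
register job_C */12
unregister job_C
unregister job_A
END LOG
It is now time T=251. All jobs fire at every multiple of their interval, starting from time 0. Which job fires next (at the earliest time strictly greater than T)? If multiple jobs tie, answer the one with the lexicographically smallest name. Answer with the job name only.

Op 1: register job_B */8 -> active={job_B:*/8}
Op 2: register job_B */14 -> active={job_B:*/14}
Op 3: register job_B */3 -> active={job_B:*/3}
Op 4: register job_B */5 -> active={job_B:*/5}
Op 5: register job_A */10 -> active={job_A:*/10, job_B:*/5}
Op 6: register job_B */13 -> active={job_A:*/10, job_B:*/13}
Op 7: register job_C */8 -> active={job_A:*/10, job_B:*/13, job_C:*/8}
Op 8: register job_B */11 -> active={job_A:*/10, job_B:*/11, job_C:*/8}
Op 9: register job_C */12 -> active={job_A:*/10, job_B:*/11, job_C:*/12}
Op 10: unregister job_C -> active={job_A:*/10, job_B:*/11}
Op 11: unregister job_A -> active={job_B:*/11}
  job_B: interval 11, next fire after T=251 is 253
Earliest = 253, winner (lex tiebreak) = job_B

Answer: job_B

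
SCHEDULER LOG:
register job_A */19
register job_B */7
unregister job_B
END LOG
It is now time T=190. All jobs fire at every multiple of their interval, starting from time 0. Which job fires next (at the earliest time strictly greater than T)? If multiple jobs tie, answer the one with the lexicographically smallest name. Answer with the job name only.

Answer: job_A

Derivation:
Op 1: register job_A */19 -> active={job_A:*/19}
Op 2: register job_B */7 -> active={job_A:*/19, job_B:*/7}
Op 3: unregister job_B -> active={job_A:*/19}
  job_A: interval 19, next fire after T=190 is 209
Earliest = 209, winner (lex tiebreak) = job_A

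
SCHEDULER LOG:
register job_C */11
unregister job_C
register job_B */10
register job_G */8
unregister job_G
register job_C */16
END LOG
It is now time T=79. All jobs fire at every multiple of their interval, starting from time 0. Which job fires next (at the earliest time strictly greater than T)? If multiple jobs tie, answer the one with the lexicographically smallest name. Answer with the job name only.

Answer: job_B

Derivation:
Op 1: register job_C */11 -> active={job_C:*/11}
Op 2: unregister job_C -> active={}
Op 3: register job_B */10 -> active={job_B:*/10}
Op 4: register job_G */8 -> active={job_B:*/10, job_G:*/8}
Op 5: unregister job_G -> active={job_B:*/10}
Op 6: register job_C */16 -> active={job_B:*/10, job_C:*/16}
  job_B: interval 10, next fire after T=79 is 80
  job_C: interval 16, next fire after T=79 is 80
Earliest = 80, winner (lex tiebreak) = job_B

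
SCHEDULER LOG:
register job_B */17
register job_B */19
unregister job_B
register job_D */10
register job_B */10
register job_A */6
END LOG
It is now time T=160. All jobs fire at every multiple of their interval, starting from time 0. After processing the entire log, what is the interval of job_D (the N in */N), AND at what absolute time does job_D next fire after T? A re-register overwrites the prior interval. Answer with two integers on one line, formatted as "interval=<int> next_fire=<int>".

Op 1: register job_B */17 -> active={job_B:*/17}
Op 2: register job_B */19 -> active={job_B:*/19}
Op 3: unregister job_B -> active={}
Op 4: register job_D */10 -> active={job_D:*/10}
Op 5: register job_B */10 -> active={job_B:*/10, job_D:*/10}
Op 6: register job_A */6 -> active={job_A:*/6, job_B:*/10, job_D:*/10}
Final interval of job_D = 10
Next fire of job_D after T=160: (160//10+1)*10 = 170

Answer: interval=10 next_fire=170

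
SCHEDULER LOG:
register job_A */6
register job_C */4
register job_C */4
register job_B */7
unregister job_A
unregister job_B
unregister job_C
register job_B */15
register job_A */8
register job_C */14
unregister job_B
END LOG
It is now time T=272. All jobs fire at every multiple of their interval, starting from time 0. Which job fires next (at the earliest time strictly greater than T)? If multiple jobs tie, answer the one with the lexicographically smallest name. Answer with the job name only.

Op 1: register job_A */6 -> active={job_A:*/6}
Op 2: register job_C */4 -> active={job_A:*/6, job_C:*/4}
Op 3: register job_C */4 -> active={job_A:*/6, job_C:*/4}
Op 4: register job_B */7 -> active={job_A:*/6, job_B:*/7, job_C:*/4}
Op 5: unregister job_A -> active={job_B:*/7, job_C:*/4}
Op 6: unregister job_B -> active={job_C:*/4}
Op 7: unregister job_C -> active={}
Op 8: register job_B */15 -> active={job_B:*/15}
Op 9: register job_A */8 -> active={job_A:*/8, job_B:*/15}
Op 10: register job_C */14 -> active={job_A:*/8, job_B:*/15, job_C:*/14}
Op 11: unregister job_B -> active={job_A:*/8, job_C:*/14}
  job_A: interval 8, next fire after T=272 is 280
  job_C: interval 14, next fire after T=272 is 280
Earliest = 280, winner (lex tiebreak) = job_A

Answer: job_A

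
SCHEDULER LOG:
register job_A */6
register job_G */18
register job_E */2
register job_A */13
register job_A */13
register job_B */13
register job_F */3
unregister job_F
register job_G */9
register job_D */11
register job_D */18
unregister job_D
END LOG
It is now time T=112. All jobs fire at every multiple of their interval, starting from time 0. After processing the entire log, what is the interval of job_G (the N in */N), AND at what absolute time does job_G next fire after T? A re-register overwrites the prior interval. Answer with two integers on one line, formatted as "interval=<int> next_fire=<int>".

Op 1: register job_A */6 -> active={job_A:*/6}
Op 2: register job_G */18 -> active={job_A:*/6, job_G:*/18}
Op 3: register job_E */2 -> active={job_A:*/6, job_E:*/2, job_G:*/18}
Op 4: register job_A */13 -> active={job_A:*/13, job_E:*/2, job_G:*/18}
Op 5: register job_A */13 -> active={job_A:*/13, job_E:*/2, job_G:*/18}
Op 6: register job_B */13 -> active={job_A:*/13, job_B:*/13, job_E:*/2, job_G:*/18}
Op 7: register job_F */3 -> active={job_A:*/13, job_B:*/13, job_E:*/2, job_F:*/3, job_G:*/18}
Op 8: unregister job_F -> active={job_A:*/13, job_B:*/13, job_E:*/2, job_G:*/18}
Op 9: register job_G */9 -> active={job_A:*/13, job_B:*/13, job_E:*/2, job_G:*/9}
Op 10: register job_D */11 -> active={job_A:*/13, job_B:*/13, job_D:*/11, job_E:*/2, job_G:*/9}
Op 11: register job_D */18 -> active={job_A:*/13, job_B:*/13, job_D:*/18, job_E:*/2, job_G:*/9}
Op 12: unregister job_D -> active={job_A:*/13, job_B:*/13, job_E:*/2, job_G:*/9}
Final interval of job_G = 9
Next fire of job_G after T=112: (112//9+1)*9 = 117

Answer: interval=9 next_fire=117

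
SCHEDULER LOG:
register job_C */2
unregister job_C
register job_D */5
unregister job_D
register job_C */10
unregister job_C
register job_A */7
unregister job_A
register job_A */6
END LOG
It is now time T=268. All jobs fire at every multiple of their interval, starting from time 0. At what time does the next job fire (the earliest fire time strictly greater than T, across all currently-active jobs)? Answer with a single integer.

Op 1: register job_C */2 -> active={job_C:*/2}
Op 2: unregister job_C -> active={}
Op 3: register job_D */5 -> active={job_D:*/5}
Op 4: unregister job_D -> active={}
Op 5: register job_C */10 -> active={job_C:*/10}
Op 6: unregister job_C -> active={}
Op 7: register job_A */7 -> active={job_A:*/7}
Op 8: unregister job_A -> active={}
Op 9: register job_A */6 -> active={job_A:*/6}
  job_A: interval 6, next fire after T=268 is 270
Earliest fire time = 270 (job job_A)

Answer: 270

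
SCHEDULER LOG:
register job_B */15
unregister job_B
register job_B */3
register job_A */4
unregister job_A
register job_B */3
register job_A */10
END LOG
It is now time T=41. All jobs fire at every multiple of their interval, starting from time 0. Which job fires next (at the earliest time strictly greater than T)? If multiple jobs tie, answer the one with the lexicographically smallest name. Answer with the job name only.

Op 1: register job_B */15 -> active={job_B:*/15}
Op 2: unregister job_B -> active={}
Op 3: register job_B */3 -> active={job_B:*/3}
Op 4: register job_A */4 -> active={job_A:*/4, job_B:*/3}
Op 5: unregister job_A -> active={job_B:*/3}
Op 6: register job_B */3 -> active={job_B:*/3}
Op 7: register job_A */10 -> active={job_A:*/10, job_B:*/3}
  job_A: interval 10, next fire after T=41 is 50
  job_B: interval 3, next fire after T=41 is 42
Earliest = 42, winner (lex tiebreak) = job_B

Answer: job_B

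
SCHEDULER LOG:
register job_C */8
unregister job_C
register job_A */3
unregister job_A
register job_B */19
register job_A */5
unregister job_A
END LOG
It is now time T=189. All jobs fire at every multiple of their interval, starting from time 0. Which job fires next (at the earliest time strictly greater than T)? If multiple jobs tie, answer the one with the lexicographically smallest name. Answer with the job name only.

Op 1: register job_C */8 -> active={job_C:*/8}
Op 2: unregister job_C -> active={}
Op 3: register job_A */3 -> active={job_A:*/3}
Op 4: unregister job_A -> active={}
Op 5: register job_B */19 -> active={job_B:*/19}
Op 6: register job_A */5 -> active={job_A:*/5, job_B:*/19}
Op 7: unregister job_A -> active={job_B:*/19}
  job_B: interval 19, next fire after T=189 is 190
Earliest = 190, winner (lex tiebreak) = job_B

Answer: job_B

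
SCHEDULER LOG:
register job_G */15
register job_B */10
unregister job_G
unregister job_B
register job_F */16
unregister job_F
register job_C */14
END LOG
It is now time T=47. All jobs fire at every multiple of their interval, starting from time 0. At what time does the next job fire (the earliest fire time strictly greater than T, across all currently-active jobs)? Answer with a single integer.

Op 1: register job_G */15 -> active={job_G:*/15}
Op 2: register job_B */10 -> active={job_B:*/10, job_G:*/15}
Op 3: unregister job_G -> active={job_B:*/10}
Op 4: unregister job_B -> active={}
Op 5: register job_F */16 -> active={job_F:*/16}
Op 6: unregister job_F -> active={}
Op 7: register job_C */14 -> active={job_C:*/14}
  job_C: interval 14, next fire after T=47 is 56
Earliest fire time = 56 (job job_C)

Answer: 56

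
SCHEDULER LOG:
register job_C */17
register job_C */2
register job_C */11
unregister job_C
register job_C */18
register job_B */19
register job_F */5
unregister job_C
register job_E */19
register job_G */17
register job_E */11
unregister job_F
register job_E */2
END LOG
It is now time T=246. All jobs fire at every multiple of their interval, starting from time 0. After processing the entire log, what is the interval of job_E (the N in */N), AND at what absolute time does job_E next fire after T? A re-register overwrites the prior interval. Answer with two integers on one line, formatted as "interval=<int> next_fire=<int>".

Op 1: register job_C */17 -> active={job_C:*/17}
Op 2: register job_C */2 -> active={job_C:*/2}
Op 3: register job_C */11 -> active={job_C:*/11}
Op 4: unregister job_C -> active={}
Op 5: register job_C */18 -> active={job_C:*/18}
Op 6: register job_B */19 -> active={job_B:*/19, job_C:*/18}
Op 7: register job_F */5 -> active={job_B:*/19, job_C:*/18, job_F:*/5}
Op 8: unregister job_C -> active={job_B:*/19, job_F:*/5}
Op 9: register job_E */19 -> active={job_B:*/19, job_E:*/19, job_F:*/5}
Op 10: register job_G */17 -> active={job_B:*/19, job_E:*/19, job_F:*/5, job_G:*/17}
Op 11: register job_E */11 -> active={job_B:*/19, job_E:*/11, job_F:*/5, job_G:*/17}
Op 12: unregister job_F -> active={job_B:*/19, job_E:*/11, job_G:*/17}
Op 13: register job_E */2 -> active={job_B:*/19, job_E:*/2, job_G:*/17}
Final interval of job_E = 2
Next fire of job_E after T=246: (246//2+1)*2 = 248

Answer: interval=2 next_fire=248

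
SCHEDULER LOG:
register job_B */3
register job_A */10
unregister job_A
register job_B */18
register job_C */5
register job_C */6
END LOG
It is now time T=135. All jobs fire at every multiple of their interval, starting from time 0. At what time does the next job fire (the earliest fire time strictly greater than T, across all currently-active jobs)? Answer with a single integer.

Answer: 138

Derivation:
Op 1: register job_B */3 -> active={job_B:*/3}
Op 2: register job_A */10 -> active={job_A:*/10, job_B:*/3}
Op 3: unregister job_A -> active={job_B:*/3}
Op 4: register job_B */18 -> active={job_B:*/18}
Op 5: register job_C */5 -> active={job_B:*/18, job_C:*/5}
Op 6: register job_C */6 -> active={job_B:*/18, job_C:*/6}
  job_B: interval 18, next fire after T=135 is 144
  job_C: interval 6, next fire after T=135 is 138
Earliest fire time = 138 (job job_C)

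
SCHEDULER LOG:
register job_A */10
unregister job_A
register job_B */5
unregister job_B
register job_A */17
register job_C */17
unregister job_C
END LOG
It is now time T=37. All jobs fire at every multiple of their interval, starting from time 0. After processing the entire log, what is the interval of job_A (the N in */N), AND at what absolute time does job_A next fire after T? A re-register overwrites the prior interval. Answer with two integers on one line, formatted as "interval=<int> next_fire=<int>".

Answer: interval=17 next_fire=51

Derivation:
Op 1: register job_A */10 -> active={job_A:*/10}
Op 2: unregister job_A -> active={}
Op 3: register job_B */5 -> active={job_B:*/5}
Op 4: unregister job_B -> active={}
Op 5: register job_A */17 -> active={job_A:*/17}
Op 6: register job_C */17 -> active={job_A:*/17, job_C:*/17}
Op 7: unregister job_C -> active={job_A:*/17}
Final interval of job_A = 17
Next fire of job_A after T=37: (37//17+1)*17 = 51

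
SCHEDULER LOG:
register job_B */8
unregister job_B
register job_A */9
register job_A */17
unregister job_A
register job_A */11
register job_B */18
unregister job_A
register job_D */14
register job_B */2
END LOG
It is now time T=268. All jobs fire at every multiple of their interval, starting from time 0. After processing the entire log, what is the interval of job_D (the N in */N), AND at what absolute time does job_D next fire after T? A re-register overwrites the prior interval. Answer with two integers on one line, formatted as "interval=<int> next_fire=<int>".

Op 1: register job_B */8 -> active={job_B:*/8}
Op 2: unregister job_B -> active={}
Op 3: register job_A */9 -> active={job_A:*/9}
Op 4: register job_A */17 -> active={job_A:*/17}
Op 5: unregister job_A -> active={}
Op 6: register job_A */11 -> active={job_A:*/11}
Op 7: register job_B */18 -> active={job_A:*/11, job_B:*/18}
Op 8: unregister job_A -> active={job_B:*/18}
Op 9: register job_D */14 -> active={job_B:*/18, job_D:*/14}
Op 10: register job_B */2 -> active={job_B:*/2, job_D:*/14}
Final interval of job_D = 14
Next fire of job_D after T=268: (268//14+1)*14 = 280

Answer: interval=14 next_fire=280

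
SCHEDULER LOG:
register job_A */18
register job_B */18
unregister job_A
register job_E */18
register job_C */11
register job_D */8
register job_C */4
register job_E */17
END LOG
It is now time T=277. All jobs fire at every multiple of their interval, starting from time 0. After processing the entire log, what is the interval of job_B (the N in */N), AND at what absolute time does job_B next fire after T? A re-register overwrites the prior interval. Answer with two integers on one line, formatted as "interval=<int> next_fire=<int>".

Op 1: register job_A */18 -> active={job_A:*/18}
Op 2: register job_B */18 -> active={job_A:*/18, job_B:*/18}
Op 3: unregister job_A -> active={job_B:*/18}
Op 4: register job_E */18 -> active={job_B:*/18, job_E:*/18}
Op 5: register job_C */11 -> active={job_B:*/18, job_C:*/11, job_E:*/18}
Op 6: register job_D */8 -> active={job_B:*/18, job_C:*/11, job_D:*/8, job_E:*/18}
Op 7: register job_C */4 -> active={job_B:*/18, job_C:*/4, job_D:*/8, job_E:*/18}
Op 8: register job_E */17 -> active={job_B:*/18, job_C:*/4, job_D:*/8, job_E:*/17}
Final interval of job_B = 18
Next fire of job_B after T=277: (277//18+1)*18 = 288

Answer: interval=18 next_fire=288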